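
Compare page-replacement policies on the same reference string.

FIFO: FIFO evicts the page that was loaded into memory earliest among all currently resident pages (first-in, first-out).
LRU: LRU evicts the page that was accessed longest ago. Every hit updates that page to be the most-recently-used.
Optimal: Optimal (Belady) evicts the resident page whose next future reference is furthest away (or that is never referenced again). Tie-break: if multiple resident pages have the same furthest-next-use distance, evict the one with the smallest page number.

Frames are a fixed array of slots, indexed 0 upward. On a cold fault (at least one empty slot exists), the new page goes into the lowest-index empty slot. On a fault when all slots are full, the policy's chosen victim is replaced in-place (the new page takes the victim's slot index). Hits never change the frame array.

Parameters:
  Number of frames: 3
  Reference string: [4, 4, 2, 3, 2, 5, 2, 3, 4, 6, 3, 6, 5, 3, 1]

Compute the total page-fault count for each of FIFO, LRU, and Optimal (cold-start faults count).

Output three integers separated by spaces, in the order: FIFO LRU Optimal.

Answer: 9 8 7

Derivation:
--- FIFO ---
  step 0: ref 4 -> FAULT, frames=[4,-,-] (faults so far: 1)
  step 1: ref 4 -> HIT, frames=[4,-,-] (faults so far: 1)
  step 2: ref 2 -> FAULT, frames=[4,2,-] (faults so far: 2)
  step 3: ref 3 -> FAULT, frames=[4,2,3] (faults so far: 3)
  step 4: ref 2 -> HIT, frames=[4,2,3] (faults so far: 3)
  step 5: ref 5 -> FAULT, evict 4, frames=[5,2,3] (faults so far: 4)
  step 6: ref 2 -> HIT, frames=[5,2,3] (faults so far: 4)
  step 7: ref 3 -> HIT, frames=[5,2,3] (faults so far: 4)
  step 8: ref 4 -> FAULT, evict 2, frames=[5,4,3] (faults so far: 5)
  step 9: ref 6 -> FAULT, evict 3, frames=[5,4,6] (faults so far: 6)
  step 10: ref 3 -> FAULT, evict 5, frames=[3,4,6] (faults so far: 7)
  step 11: ref 6 -> HIT, frames=[3,4,6] (faults so far: 7)
  step 12: ref 5 -> FAULT, evict 4, frames=[3,5,6] (faults so far: 8)
  step 13: ref 3 -> HIT, frames=[3,5,6] (faults so far: 8)
  step 14: ref 1 -> FAULT, evict 6, frames=[3,5,1] (faults so far: 9)
  FIFO total faults: 9
--- LRU ---
  step 0: ref 4 -> FAULT, frames=[4,-,-] (faults so far: 1)
  step 1: ref 4 -> HIT, frames=[4,-,-] (faults so far: 1)
  step 2: ref 2 -> FAULT, frames=[4,2,-] (faults so far: 2)
  step 3: ref 3 -> FAULT, frames=[4,2,3] (faults so far: 3)
  step 4: ref 2 -> HIT, frames=[4,2,3] (faults so far: 3)
  step 5: ref 5 -> FAULT, evict 4, frames=[5,2,3] (faults so far: 4)
  step 6: ref 2 -> HIT, frames=[5,2,3] (faults so far: 4)
  step 7: ref 3 -> HIT, frames=[5,2,3] (faults so far: 4)
  step 8: ref 4 -> FAULT, evict 5, frames=[4,2,3] (faults so far: 5)
  step 9: ref 6 -> FAULT, evict 2, frames=[4,6,3] (faults so far: 6)
  step 10: ref 3 -> HIT, frames=[4,6,3] (faults so far: 6)
  step 11: ref 6 -> HIT, frames=[4,6,3] (faults so far: 6)
  step 12: ref 5 -> FAULT, evict 4, frames=[5,6,3] (faults so far: 7)
  step 13: ref 3 -> HIT, frames=[5,6,3] (faults so far: 7)
  step 14: ref 1 -> FAULT, evict 6, frames=[5,1,3] (faults so far: 8)
  LRU total faults: 8
--- Optimal ---
  step 0: ref 4 -> FAULT, frames=[4,-,-] (faults so far: 1)
  step 1: ref 4 -> HIT, frames=[4,-,-] (faults so far: 1)
  step 2: ref 2 -> FAULT, frames=[4,2,-] (faults so far: 2)
  step 3: ref 3 -> FAULT, frames=[4,2,3] (faults so far: 3)
  step 4: ref 2 -> HIT, frames=[4,2,3] (faults so far: 3)
  step 5: ref 5 -> FAULT, evict 4, frames=[5,2,3] (faults so far: 4)
  step 6: ref 2 -> HIT, frames=[5,2,3] (faults so far: 4)
  step 7: ref 3 -> HIT, frames=[5,2,3] (faults so far: 4)
  step 8: ref 4 -> FAULT, evict 2, frames=[5,4,3] (faults so far: 5)
  step 9: ref 6 -> FAULT, evict 4, frames=[5,6,3] (faults so far: 6)
  step 10: ref 3 -> HIT, frames=[5,6,3] (faults so far: 6)
  step 11: ref 6 -> HIT, frames=[5,6,3] (faults so far: 6)
  step 12: ref 5 -> HIT, frames=[5,6,3] (faults so far: 6)
  step 13: ref 3 -> HIT, frames=[5,6,3] (faults so far: 6)
  step 14: ref 1 -> FAULT, evict 3, frames=[5,6,1] (faults so far: 7)
  Optimal total faults: 7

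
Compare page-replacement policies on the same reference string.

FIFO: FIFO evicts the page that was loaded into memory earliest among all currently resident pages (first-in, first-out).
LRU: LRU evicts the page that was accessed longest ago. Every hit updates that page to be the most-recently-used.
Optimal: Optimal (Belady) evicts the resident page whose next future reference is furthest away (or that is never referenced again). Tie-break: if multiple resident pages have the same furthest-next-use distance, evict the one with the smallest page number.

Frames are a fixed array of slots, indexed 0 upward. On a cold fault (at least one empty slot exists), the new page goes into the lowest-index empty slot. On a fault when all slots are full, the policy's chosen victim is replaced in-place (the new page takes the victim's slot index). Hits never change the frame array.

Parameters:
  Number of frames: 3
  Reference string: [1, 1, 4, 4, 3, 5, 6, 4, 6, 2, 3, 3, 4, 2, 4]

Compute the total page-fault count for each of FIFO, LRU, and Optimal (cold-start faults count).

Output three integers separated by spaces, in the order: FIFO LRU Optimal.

Answer: 8 9 6

Derivation:
--- FIFO ---
  step 0: ref 1 -> FAULT, frames=[1,-,-] (faults so far: 1)
  step 1: ref 1 -> HIT, frames=[1,-,-] (faults so far: 1)
  step 2: ref 4 -> FAULT, frames=[1,4,-] (faults so far: 2)
  step 3: ref 4 -> HIT, frames=[1,4,-] (faults so far: 2)
  step 4: ref 3 -> FAULT, frames=[1,4,3] (faults so far: 3)
  step 5: ref 5 -> FAULT, evict 1, frames=[5,4,3] (faults so far: 4)
  step 6: ref 6 -> FAULT, evict 4, frames=[5,6,3] (faults so far: 5)
  step 7: ref 4 -> FAULT, evict 3, frames=[5,6,4] (faults so far: 6)
  step 8: ref 6 -> HIT, frames=[5,6,4] (faults so far: 6)
  step 9: ref 2 -> FAULT, evict 5, frames=[2,6,4] (faults so far: 7)
  step 10: ref 3 -> FAULT, evict 6, frames=[2,3,4] (faults so far: 8)
  step 11: ref 3 -> HIT, frames=[2,3,4] (faults so far: 8)
  step 12: ref 4 -> HIT, frames=[2,3,4] (faults so far: 8)
  step 13: ref 2 -> HIT, frames=[2,3,4] (faults so far: 8)
  step 14: ref 4 -> HIT, frames=[2,3,4] (faults so far: 8)
  FIFO total faults: 8
--- LRU ---
  step 0: ref 1 -> FAULT, frames=[1,-,-] (faults so far: 1)
  step 1: ref 1 -> HIT, frames=[1,-,-] (faults so far: 1)
  step 2: ref 4 -> FAULT, frames=[1,4,-] (faults so far: 2)
  step 3: ref 4 -> HIT, frames=[1,4,-] (faults so far: 2)
  step 4: ref 3 -> FAULT, frames=[1,4,3] (faults so far: 3)
  step 5: ref 5 -> FAULT, evict 1, frames=[5,4,3] (faults so far: 4)
  step 6: ref 6 -> FAULT, evict 4, frames=[5,6,3] (faults so far: 5)
  step 7: ref 4 -> FAULT, evict 3, frames=[5,6,4] (faults so far: 6)
  step 8: ref 6 -> HIT, frames=[5,6,4] (faults so far: 6)
  step 9: ref 2 -> FAULT, evict 5, frames=[2,6,4] (faults so far: 7)
  step 10: ref 3 -> FAULT, evict 4, frames=[2,6,3] (faults so far: 8)
  step 11: ref 3 -> HIT, frames=[2,6,3] (faults so far: 8)
  step 12: ref 4 -> FAULT, evict 6, frames=[2,4,3] (faults so far: 9)
  step 13: ref 2 -> HIT, frames=[2,4,3] (faults so far: 9)
  step 14: ref 4 -> HIT, frames=[2,4,3] (faults so far: 9)
  LRU total faults: 9
--- Optimal ---
  step 0: ref 1 -> FAULT, frames=[1,-,-] (faults so far: 1)
  step 1: ref 1 -> HIT, frames=[1,-,-] (faults so far: 1)
  step 2: ref 4 -> FAULT, frames=[1,4,-] (faults so far: 2)
  step 3: ref 4 -> HIT, frames=[1,4,-] (faults so far: 2)
  step 4: ref 3 -> FAULT, frames=[1,4,3] (faults so far: 3)
  step 5: ref 5 -> FAULT, evict 1, frames=[5,4,3] (faults so far: 4)
  step 6: ref 6 -> FAULT, evict 5, frames=[6,4,3] (faults so far: 5)
  step 7: ref 4 -> HIT, frames=[6,4,3] (faults so far: 5)
  step 8: ref 6 -> HIT, frames=[6,4,3] (faults so far: 5)
  step 9: ref 2 -> FAULT, evict 6, frames=[2,4,3] (faults so far: 6)
  step 10: ref 3 -> HIT, frames=[2,4,3] (faults so far: 6)
  step 11: ref 3 -> HIT, frames=[2,4,3] (faults so far: 6)
  step 12: ref 4 -> HIT, frames=[2,4,3] (faults so far: 6)
  step 13: ref 2 -> HIT, frames=[2,4,3] (faults so far: 6)
  step 14: ref 4 -> HIT, frames=[2,4,3] (faults so far: 6)
  Optimal total faults: 6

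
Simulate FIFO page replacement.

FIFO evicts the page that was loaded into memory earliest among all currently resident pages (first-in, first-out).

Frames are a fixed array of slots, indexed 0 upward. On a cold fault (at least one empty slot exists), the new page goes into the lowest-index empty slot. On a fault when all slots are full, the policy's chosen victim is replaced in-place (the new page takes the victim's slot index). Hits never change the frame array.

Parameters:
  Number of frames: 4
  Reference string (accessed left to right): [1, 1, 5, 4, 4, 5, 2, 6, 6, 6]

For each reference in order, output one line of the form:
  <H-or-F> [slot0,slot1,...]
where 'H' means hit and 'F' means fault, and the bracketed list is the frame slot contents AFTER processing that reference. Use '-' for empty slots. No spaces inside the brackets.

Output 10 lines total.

F [1,-,-,-]
H [1,-,-,-]
F [1,5,-,-]
F [1,5,4,-]
H [1,5,4,-]
H [1,5,4,-]
F [1,5,4,2]
F [6,5,4,2]
H [6,5,4,2]
H [6,5,4,2]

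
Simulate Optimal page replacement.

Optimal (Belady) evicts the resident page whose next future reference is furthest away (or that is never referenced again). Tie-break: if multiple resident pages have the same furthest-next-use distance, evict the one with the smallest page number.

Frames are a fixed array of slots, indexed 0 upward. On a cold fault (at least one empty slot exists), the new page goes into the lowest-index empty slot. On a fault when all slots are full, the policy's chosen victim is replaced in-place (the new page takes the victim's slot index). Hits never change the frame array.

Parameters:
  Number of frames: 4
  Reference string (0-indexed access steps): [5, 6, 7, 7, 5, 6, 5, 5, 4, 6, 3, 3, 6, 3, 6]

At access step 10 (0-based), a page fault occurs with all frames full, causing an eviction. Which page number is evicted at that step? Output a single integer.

Step 0: ref 5 -> FAULT, frames=[5,-,-,-]
Step 1: ref 6 -> FAULT, frames=[5,6,-,-]
Step 2: ref 7 -> FAULT, frames=[5,6,7,-]
Step 3: ref 7 -> HIT, frames=[5,6,7,-]
Step 4: ref 5 -> HIT, frames=[5,6,7,-]
Step 5: ref 6 -> HIT, frames=[5,6,7,-]
Step 6: ref 5 -> HIT, frames=[5,6,7,-]
Step 7: ref 5 -> HIT, frames=[5,6,7,-]
Step 8: ref 4 -> FAULT, frames=[5,6,7,4]
Step 9: ref 6 -> HIT, frames=[5,6,7,4]
Step 10: ref 3 -> FAULT, evict 4, frames=[5,6,7,3]
At step 10: evicted page 4

Answer: 4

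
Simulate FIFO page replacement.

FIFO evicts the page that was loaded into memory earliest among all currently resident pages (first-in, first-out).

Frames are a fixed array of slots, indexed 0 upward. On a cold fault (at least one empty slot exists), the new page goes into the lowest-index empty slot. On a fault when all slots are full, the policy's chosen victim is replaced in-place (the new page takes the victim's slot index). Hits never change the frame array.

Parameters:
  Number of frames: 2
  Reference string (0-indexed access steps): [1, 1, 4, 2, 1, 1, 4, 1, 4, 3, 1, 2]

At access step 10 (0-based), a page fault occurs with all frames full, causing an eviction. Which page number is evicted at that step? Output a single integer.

Answer: 4

Derivation:
Step 0: ref 1 -> FAULT, frames=[1,-]
Step 1: ref 1 -> HIT, frames=[1,-]
Step 2: ref 4 -> FAULT, frames=[1,4]
Step 3: ref 2 -> FAULT, evict 1, frames=[2,4]
Step 4: ref 1 -> FAULT, evict 4, frames=[2,1]
Step 5: ref 1 -> HIT, frames=[2,1]
Step 6: ref 4 -> FAULT, evict 2, frames=[4,1]
Step 7: ref 1 -> HIT, frames=[4,1]
Step 8: ref 4 -> HIT, frames=[4,1]
Step 9: ref 3 -> FAULT, evict 1, frames=[4,3]
Step 10: ref 1 -> FAULT, evict 4, frames=[1,3]
At step 10: evicted page 4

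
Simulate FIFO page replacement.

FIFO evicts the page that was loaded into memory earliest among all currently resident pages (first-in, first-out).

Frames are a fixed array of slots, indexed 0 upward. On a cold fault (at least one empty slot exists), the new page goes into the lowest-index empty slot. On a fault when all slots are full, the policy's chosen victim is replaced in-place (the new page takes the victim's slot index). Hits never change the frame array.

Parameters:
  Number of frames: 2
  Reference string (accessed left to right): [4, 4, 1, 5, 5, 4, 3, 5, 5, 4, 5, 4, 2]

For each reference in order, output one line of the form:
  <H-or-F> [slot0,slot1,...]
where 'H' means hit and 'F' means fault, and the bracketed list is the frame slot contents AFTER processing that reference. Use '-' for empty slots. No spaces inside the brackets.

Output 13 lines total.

F [4,-]
H [4,-]
F [4,1]
F [5,1]
H [5,1]
F [5,4]
F [3,4]
F [3,5]
H [3,5]
F [4,5]
H [4,5]
H [4,5]
F [4,2]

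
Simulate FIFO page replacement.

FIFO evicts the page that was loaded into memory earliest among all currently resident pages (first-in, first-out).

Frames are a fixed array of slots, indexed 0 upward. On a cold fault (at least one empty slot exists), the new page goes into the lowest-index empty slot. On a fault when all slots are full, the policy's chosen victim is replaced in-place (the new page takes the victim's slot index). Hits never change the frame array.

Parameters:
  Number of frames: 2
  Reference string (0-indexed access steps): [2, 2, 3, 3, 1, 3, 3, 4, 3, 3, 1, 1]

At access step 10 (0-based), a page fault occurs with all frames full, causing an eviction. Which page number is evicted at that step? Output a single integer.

Step 0: ref 2 -> FAULT, frames=[2,-]
Step 1: ref 2 -> HIT, frames=[2,-]
Step 2: ref 3 -> FAULT, frames=[2,3]
Step 3: ref 3 -> HIT, frames=[2,3]
Step 4: ref 1 -> FAULT, evict 2, frames=[1,3]
Step 5: ref 3 -> HIT, frames=[1,3]
Step 6: ref 3 -> HIT, frames=[1,3]
Step 7: ref 4 -> FAULT, evict 3, frames=[1,4]
Step 8: ref 3 -> FAULT, evict 1, frames=[3,4]
Step 9: ref 3 -> HIT, frames=[3,4]
Step 10: ref 1 -> FAULT, evict 4, frames=[3,1]
At step 10: evicted page 4

Answer: 4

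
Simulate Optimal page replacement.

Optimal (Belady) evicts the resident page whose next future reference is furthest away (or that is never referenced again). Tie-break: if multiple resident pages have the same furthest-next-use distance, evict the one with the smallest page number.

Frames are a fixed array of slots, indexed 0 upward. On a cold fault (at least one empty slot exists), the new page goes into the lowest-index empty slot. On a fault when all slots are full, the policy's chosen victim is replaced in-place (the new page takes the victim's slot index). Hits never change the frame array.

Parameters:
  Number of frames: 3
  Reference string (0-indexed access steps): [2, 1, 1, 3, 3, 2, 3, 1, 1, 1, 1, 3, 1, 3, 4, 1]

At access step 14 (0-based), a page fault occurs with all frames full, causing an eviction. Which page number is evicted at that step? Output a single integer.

Answer: 2

Derivation:
Step 0: ref 2 -> FAULT, frames=[2,-,-]
Step 1: ref 1 -> FAULT, frames=[2,1,-]
Step 2: ref 1 -> HIT, frames=[2,1,-]
Step 3: ref 3 -> FAULT, frames=[2,1,3]
Step 4: ref 3 -> HIT, frames=[2,1,3]
Step 5: ref 2 -> HIT, frames=[2,1,3]
Step 6: ref 3 -> HIT, frames=[2,1,3]
Step 7: ref 1 -> HIT, frames=[2,1,3]
Step 8: ref 1 -> HIT, frames=[2,1,3]
Step 9: ref 1 -> HIT, frames=[2,1,3]
Step 10: ref 1 -> HIT, frames=[2,1,3]
Step 11: ref 3 -> HIT, frames=[2,1,3]
Step 12: ref 1 -> HIT, frames=[2,1,3]
Step 13: ref 3 -> HIT, frames=[2,1,3]
Step 14: ref 4 -> FAULT, evict 2, frames=[4,1,3]
At step 14: evicted page 2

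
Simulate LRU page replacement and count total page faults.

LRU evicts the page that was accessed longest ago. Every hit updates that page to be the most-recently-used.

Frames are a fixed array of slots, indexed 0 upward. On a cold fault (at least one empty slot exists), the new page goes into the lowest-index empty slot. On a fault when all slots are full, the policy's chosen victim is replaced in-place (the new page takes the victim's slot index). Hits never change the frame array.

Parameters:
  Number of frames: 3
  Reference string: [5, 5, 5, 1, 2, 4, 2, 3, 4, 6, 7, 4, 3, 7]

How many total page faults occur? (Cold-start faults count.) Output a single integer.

Step 0: ref 5 → FAULT, frames=[5,-,-]
Step 1: ref 5 → HIT, frames=[5,-,-]
Step 2: ref 5 → HIT, frames=[5,-,-]
Step 3: ref 1 → FAULT, frames=[5,1,-]
Step 4: ref 2 → FAULT, frames=[5,1,2]
Step 5: ref 4 → FAULT (evict 5), frames=[4,1,2]
Step 6: ref 2 → HIT, frames=[4,1,2]
Step 7: ref 3 → FAULT (evict 1), frames=[4,3,2]
Step 8: ref 4 → HIT, frames=[4,3,2]
Step 9: ref 6 → FAULT (evict 2), frames=[4,3,6]
Step 10: ref 7 → FAULT (evict 3), frames=[4,7,6]
Step 11: ref 4 → HIT, frames=[4,7,6]
Step 12: ref 3 → FAULT (evict 6), frames=[4,7,3]
Step 13: ref 7 → HIT, frames=[4,7,3]
Total faults: 8

Answer: 8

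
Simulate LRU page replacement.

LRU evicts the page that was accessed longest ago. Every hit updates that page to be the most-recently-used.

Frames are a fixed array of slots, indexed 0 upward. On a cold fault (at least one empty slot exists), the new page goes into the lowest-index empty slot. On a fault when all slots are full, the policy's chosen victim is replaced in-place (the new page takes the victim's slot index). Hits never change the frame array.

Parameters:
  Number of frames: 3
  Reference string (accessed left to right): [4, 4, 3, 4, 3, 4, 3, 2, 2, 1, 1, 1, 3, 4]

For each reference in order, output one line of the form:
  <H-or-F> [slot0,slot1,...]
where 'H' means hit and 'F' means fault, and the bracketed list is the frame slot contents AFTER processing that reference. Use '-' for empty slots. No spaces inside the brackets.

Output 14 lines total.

F [4,-,-]
H [4,-,-]
F [4,3,-]
H [4,3,-]
H [4,3,-]
H [4,3,-]
H [4,3,-]
F [4,3,2]
H [4,3,2]
F [1,3,2]
H [1,3,2]
H [1,3,2]
H [1,3,2]
F [1,3,4]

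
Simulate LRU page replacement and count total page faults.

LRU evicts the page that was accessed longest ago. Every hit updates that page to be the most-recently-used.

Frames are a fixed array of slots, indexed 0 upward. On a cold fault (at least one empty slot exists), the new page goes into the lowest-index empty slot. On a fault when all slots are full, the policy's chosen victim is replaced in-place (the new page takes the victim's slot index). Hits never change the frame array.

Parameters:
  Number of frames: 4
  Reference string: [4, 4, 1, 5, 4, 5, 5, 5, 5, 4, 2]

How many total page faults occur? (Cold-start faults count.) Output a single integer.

Step 0: ref 4 → FAULT, frames=[4,-,-,-]
Step 1: ref 4 → HIT, frames=[4,-,-,-]
Step 2: ref 1 → FAULT, frames=[4,1,-,-]
Step 3: ref 5 → FAULT, frames=[4,1,5,-]
Step 4: ref 4 → HIT, frames=[4,1,5,-]
Step 5: ref 5 → HIT, frames=[4,1,5,-]
Step 6: ref 5 → HIT, frames=[4,1,5,-]
Step 7: ref 5 → HIT, frames=[4,1,5,-]
Step 8: ref 5 → HIT, frames=[4,1,5,-]
Step 9: ref 4 → HIT, frames=[4,1,5,-]
Step 10: ref 2 → FAULT, frames=[4,1,5,2]
Total faults: 4

Answer: 4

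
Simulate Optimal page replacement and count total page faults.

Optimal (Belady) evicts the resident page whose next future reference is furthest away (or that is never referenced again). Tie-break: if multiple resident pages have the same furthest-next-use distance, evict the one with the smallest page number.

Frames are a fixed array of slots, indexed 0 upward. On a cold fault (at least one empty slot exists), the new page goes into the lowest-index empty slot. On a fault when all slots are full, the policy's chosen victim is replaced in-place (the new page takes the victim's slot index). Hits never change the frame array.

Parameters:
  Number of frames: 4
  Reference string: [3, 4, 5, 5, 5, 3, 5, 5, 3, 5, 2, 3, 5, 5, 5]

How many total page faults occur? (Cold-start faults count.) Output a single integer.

Step 0: ref 3 → FAULT, frames=[3,-,-,-]
Step 1: ref 4 → FAULT, frames=[3,4,-,-]
Step 2: ref 5 → FAULT, frames=[3,4,5,-]
Step 3: ref 5 → HIT, frames=[3,4,5,-]
Step 4: ref 5 → HIT, frames=[3,4,5,-]
Step 5: ref 3 → HIT, frames=[3,4,5,-]
Step 6: ref 5 → HIT, frames=[3,4,5,-]
Step 7: ref 5 → HIT, frames=[3,4,5,-]
Step 8: ref 3 → HIT, frames=[3,4,5,-]
Step 9: ref 5 → HIT, frames=[3,4,5,-]
Step 10: ref 2 → FAULT, frames=[3,4,5,2]
Step 11: ref 3 → HIT, frames=[3,4,5,2]
Step 12: ref 5 → HIT, frames=[3,4,5,2]
Step 13: ref 5 → HIT, frames=[3,4,5,2]
Step 14: ref 5 → HIT, frames=[3,4,5,2]
Total faults: 4

Answer: 4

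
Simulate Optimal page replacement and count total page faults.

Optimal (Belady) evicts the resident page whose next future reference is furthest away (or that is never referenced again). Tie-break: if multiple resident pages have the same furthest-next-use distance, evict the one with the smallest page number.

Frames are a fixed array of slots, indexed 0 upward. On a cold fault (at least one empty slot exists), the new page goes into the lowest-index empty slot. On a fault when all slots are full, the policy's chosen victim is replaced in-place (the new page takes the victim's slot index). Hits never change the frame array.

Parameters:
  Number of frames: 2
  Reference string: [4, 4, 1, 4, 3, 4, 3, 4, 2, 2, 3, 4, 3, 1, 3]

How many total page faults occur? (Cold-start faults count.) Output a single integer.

Answer: 6

Derivation:
Step 0: ref 4 → FAULT, frames=[4,-]
Step 1: ref 4 → HIT, frames=[4,-]
Step 2: ref 1 → FAULT, frames=[4,1]
Step 3: ref 4 → HIT, frames=[4,1]
Step 4: ref 3 → FAULT (evict 1), frames=[4,3]
Step 5: ref 4 → HIT, frames=[4,3]
Step 6: ref 3 → HIT, frames=[4,3]
Step 7: ref 4 → HIT, frames=[4,3]
Step 8: ref 2 → FAULT (evict 4), frames=[2,3]
Step 9: ref 2 → HIT, frames=[2,3]
Step 10: ref 3 → HIT, frames=[2,3]
Step 11: ref 4 → FAULT (evict 2), frames=[4,3]
Step 12: ref 3 → HIT, frames=[4,3]
Step 13: ref 1 → FAULT (evict 4), frames=[1,3]
Step 14: ref 3 → HIT, frames=[1,3]
Total faults: 6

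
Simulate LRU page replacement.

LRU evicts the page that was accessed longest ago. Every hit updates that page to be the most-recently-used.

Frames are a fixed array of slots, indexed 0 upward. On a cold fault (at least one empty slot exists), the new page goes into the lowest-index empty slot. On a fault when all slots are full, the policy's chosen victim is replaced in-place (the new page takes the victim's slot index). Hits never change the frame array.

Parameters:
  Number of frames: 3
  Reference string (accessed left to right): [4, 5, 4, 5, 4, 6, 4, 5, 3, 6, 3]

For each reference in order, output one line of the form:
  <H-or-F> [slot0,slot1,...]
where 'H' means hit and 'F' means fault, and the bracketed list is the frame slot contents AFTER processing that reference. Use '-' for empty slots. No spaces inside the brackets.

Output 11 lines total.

F [4,-,-]
F [4,5,-]
H [4,5,-]
H [4,5,-]
H [4,5,-]
F [4,5,6]
H [4,5,6]
H [4,5,6]
F [4,5,3]
F [6,5,3]
H [6,5,3]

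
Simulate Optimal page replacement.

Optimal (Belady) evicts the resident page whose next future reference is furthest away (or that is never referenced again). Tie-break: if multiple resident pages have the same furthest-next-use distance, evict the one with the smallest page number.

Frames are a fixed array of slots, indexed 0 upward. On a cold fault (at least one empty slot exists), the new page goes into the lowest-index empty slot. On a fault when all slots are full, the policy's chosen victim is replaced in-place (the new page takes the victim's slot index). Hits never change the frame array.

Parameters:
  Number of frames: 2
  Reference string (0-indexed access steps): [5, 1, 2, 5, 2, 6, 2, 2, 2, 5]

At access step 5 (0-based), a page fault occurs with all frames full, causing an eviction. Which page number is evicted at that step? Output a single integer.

Step 0: ref 5 -> FAULT, frames=[5,-]
Step 1: ref 1 -> FAULT, frames=[5,1]
Step 2: ref 2 -> FAULT, evict 1, frames=[5,2]
Step 3: ref 5 -> HIT, frames=[5,2]
Step 4: ref 2 -> HIT, frames=[5,2]
Step 5: ref 6 -> FAULT, evict 5, frames=[6,2]
At step 5: evicted page 5

Answer: 5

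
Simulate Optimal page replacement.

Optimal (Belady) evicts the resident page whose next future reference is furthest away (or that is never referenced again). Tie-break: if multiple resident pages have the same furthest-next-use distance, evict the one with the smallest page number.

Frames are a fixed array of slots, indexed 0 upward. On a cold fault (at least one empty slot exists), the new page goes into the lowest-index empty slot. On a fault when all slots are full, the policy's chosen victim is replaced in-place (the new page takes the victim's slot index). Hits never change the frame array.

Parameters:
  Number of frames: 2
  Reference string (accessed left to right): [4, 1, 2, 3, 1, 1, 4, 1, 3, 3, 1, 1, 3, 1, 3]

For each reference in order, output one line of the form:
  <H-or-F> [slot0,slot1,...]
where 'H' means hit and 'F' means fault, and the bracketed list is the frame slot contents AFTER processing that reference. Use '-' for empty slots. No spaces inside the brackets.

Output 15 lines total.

F [4,-]
F [4,1]
F [2,1]
F [3,1]
H [3,1]
H [3,1]
F [4,1]
H [4,1]
F [3,1]
H [3,1]
H [3,1]
H [3,1]
H [3,1]
H [3,1]
H [3,1]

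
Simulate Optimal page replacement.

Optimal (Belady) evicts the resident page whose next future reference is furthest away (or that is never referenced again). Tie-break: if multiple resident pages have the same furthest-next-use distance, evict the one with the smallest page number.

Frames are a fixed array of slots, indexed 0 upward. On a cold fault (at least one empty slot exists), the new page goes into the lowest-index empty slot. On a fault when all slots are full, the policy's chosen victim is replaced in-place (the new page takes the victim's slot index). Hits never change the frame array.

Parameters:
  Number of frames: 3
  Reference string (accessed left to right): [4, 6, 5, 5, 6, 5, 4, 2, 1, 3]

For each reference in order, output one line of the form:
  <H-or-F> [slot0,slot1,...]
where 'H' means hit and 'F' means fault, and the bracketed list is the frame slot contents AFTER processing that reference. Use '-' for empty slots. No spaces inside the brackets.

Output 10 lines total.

F [4,-,-]
F [4,6,-]
F [4,6,5]
H [4,6,5]
H [4,6,5]
H [4,6,5]
H [4,6,5]
F [2,6,5]
F [1,6,5]
F [3,6,5]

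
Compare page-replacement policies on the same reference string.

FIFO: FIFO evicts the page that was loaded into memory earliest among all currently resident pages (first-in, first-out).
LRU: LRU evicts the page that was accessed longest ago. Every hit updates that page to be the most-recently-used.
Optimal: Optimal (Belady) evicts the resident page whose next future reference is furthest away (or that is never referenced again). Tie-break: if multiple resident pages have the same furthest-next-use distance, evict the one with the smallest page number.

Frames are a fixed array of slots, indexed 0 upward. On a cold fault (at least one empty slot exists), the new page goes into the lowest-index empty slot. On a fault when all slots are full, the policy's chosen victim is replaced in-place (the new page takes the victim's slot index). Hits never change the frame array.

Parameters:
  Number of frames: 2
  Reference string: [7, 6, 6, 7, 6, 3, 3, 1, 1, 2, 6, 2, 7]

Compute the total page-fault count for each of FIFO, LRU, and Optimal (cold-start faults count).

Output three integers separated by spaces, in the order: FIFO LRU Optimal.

Answer: 7 7 6

Derivation:
--- FIFO ---
  step 0: ref 7 -> FAULT, frames=[7,-] (faults so far: 1)
  step 1: ref 6 -> FAULT, frames=[7,6] (faults so far: 2)
  step 2: ref 6 -> HIT, frames=[7,6] (faults so far: 2)
  step 3: ref 7 -> HIT, frames=[7,6] (faults so far: 2)
  step 4: ref 6 -> HIT, frames=[7,6] (faults so far: 2)
  step 5: ref 3 -> FAULT, evict 7, frames=[3,6] (faults so far: 3)
  step 6: ref 3 -> HIT, frames=[3,6] (faults so far: 3)
  step 7: ref 1 -> FAULT, evict 6, frames=[3,1] (faults so far: 4)
  step 8: ref 1 -> HIT, frames=[3,1] (faults so far: 4)
  step 9: ref 2 -> FAULT, evict 3, frames=[2,1] (faults so far: 5)
  step 10: ref 6 -> FAULT, evict 1, frames=[2,6] (faults so far: 6)
  step 11: ref 2 -> HIT, frames=[2,6] (faults so far: 6)
  step 12: ref 7 -> FAULT, evict 2, frames=[7,6] (faults so far: 7)
  FIFO total faults: 7
--- LRU ---
  step 0: ref 7 -> FAULT, frames=[7,-] (faults so far: 1)
  step 1: ref 6 -> FAULT, frames=[7,6] (faults so far: 2)
  step 2: ref 6 -> HIT, frames=[7,6] (faults so far: 2)
  step 3: ref 7 -> HIT, frames=[7,6] (faults so far: 2)
  step 4: ref 6 -> HIT, frames=[7,6] (faults so far: 2)
  step 5: ref 3 -> FAULT, evict 7, frames=[3,6] (faults so far: 3)
  step 6: ref 3 -> HIT, frames=[3,6] (faults so far: 3)
  step 7: ref 1 -> FAULT, evict 6, frames=[3,1] (faults so far: 4)
  step 8: ref 1 -> HIT, frames=[3,1] (faults so far: 4)
  step 9: ref 2 -> FAULT, evict 3, frames=[2,1] (faults so far: 5)
  step 10: ref 6 -> FAULT, evict 1, frames=[2,6] (faults so far: 6)
  step 11: ref 2 -> HIT, frames=[2,6] (faults so far: 6)
  step 12: ref 7 -> FAULT, evict 6, frames=[2,7] (faults so far: 7)
  LRU total faults: 7
--- Optimal ---
  step 0: ref 7 -> FAULT, frames=[7,-] (faults so far: 1)
  step 1: ref 6 -> FAULT, frames=[7,6] (faults so far: 2)
  step 2: ref 6 -> HIT, frames=[7,6] (faults so far: 2)
  step 3: ref 7 -> HIT, frames=[7,6] (faults so far: 2)
  step 4: ref 6 -> HIT, frames=[7,6] (faults so far: 2)
  step 5: ref 3 -> FAULT, evict 7, frames=[3,6] (faults so far: 3)
  step 6: ref 3 -> HIT, frames=[3,6] (faults so far: 3)
  step 7: ref 1 -> FAULT, evict 3, frames=[1,6] (faults so far: 4)
  step 8: ref 1 -> HIT, frames=[1,6] (faults so far: 4)
  step 9: ref 2 -> FAULT, evict 1, frames=[2,6] (faults so far: 5)
  step 10: ref 6 -> HIT, frames=[2,6] (faults so far: 5)
  step 11: ref 2 -> HIT, frames=[2,6] (faults so far: 5)
  step 12: ref 7 -> FAULT, evict 2, frames=[7,6] (faults so far: 6)
  Optimal total faults: 6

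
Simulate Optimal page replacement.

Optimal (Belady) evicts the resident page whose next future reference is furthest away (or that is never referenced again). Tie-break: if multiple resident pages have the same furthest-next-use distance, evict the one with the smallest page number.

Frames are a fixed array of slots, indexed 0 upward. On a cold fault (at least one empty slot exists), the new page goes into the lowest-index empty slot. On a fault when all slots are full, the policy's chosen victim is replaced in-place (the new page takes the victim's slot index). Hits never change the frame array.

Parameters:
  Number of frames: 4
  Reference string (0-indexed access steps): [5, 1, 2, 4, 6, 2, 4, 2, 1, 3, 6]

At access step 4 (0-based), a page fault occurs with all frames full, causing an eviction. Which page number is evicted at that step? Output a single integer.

Step 0: ref 5 -> FAULT, frames=[5,-,-,-]
Step 1: ref 1 -> FAULT, frames=[5,1,-,-]
Step 2: ref 2 -> FAULT, frames=[5,1,2,-]
Step 3: ref 4 -> FAULT, frames=[5,1,2,4]
Step 4: ref 6 -> FAULT, evict 5, frames=[6,1,2,4]
At step 4: evicted page 5

Answer: 5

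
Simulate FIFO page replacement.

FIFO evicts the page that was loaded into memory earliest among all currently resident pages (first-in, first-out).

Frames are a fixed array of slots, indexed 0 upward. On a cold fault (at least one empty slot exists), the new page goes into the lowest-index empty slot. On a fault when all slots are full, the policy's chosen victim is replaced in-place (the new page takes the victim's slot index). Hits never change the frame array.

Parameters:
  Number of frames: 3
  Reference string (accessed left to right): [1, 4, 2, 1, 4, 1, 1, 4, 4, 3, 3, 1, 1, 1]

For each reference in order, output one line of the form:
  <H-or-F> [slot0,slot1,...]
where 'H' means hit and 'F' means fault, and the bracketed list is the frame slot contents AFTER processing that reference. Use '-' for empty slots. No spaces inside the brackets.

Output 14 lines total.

F [1,-,-]
F [1,4,-]
F [1,4,2]
H [1,4,2]
H [1,4,2]
H [1,4,2]
H [1,4,2]
H [1,4,2]
H [1,4,2]
F [3,4,2]
H [3,4,2]
F [3,1,2]
H [3,1,2]
H [3,1,2]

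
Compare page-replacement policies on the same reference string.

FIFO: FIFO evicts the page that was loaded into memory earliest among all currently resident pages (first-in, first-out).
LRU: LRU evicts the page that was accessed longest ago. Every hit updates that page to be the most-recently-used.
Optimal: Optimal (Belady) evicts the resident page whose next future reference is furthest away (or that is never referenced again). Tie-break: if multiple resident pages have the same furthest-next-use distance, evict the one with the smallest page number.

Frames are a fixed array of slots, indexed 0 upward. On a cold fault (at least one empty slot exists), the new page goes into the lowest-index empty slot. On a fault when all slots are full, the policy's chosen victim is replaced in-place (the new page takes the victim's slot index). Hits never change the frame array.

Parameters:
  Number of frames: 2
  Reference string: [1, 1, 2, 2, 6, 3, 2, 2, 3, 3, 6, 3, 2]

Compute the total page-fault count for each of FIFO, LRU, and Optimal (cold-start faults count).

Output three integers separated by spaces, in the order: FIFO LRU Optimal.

--- FIFO ---
  step 0: ref 1 -> FAULT, frames=[1,-] (faults so far: 1)
  step 1: ref 1 -> HIT, frames=[1,-] (faults so far: 1)
  step 2: ref 2 -> FAULT, frames=[1,2] (faults so far: 2)
  step 3: ref 2 -> HIT, frames=[1,2] (faults so far: 2)
  step 4: ref 6 -> FAULT, evict 1, frames=[6,2] (faults so far: 3)
  step 5: ref 3 -> FAULT, evict 2, frames=[6,3] (faults so far: 4)
  step 6: ref 2 -> FAULT, evict 6, frames=[2,3] (faults so far: 5)
  step 7: ref 2 -> HIT, frames=[2,3] (faults so far: 5)
  step 8: ref 3 -> HIT, frames=[2,3] (faults so far: 5)
  step 9: ref 3 -> HIT, frames=[2,3] (faults so far: 5)
  step 10: ref 6 -> FAULT, evict 3, frames=[2,6] (faults so far: 6)
  step 11: ref 3 -> FAULT, evict 2, frames=[3,6] (faults so far: 7)
  step 12: ref 2 -> FAULT, evict 6, frames=[3,2] (faults so far: 8)
  FIFO total faults: 8
--- LRU ---
  step 0: ref 1 -> FAULT, frames=[1,-] (faults so far: 1)
  step 1: ref 1 -> HIT, frames=[1,-] (faults so far: 1)
  step 2: ref 2 -> FAULT, frames=[1,2] (faults so far: 2)
  step 3: ref 2 -> HIT, frames=[1,2] (faults so far: 2)
  step 4: ref 6 -> FAULT, evict 1, frames=[6,2] (faults so far: 3)
  step 5: ref 3 -> FAULT, evict 2, frames=[6,3] (faults so far: 4)
  step 6: ref 2 -> FAULT, evict 6, frames=[2,3] (faults so far: 5)
  step 7: ref 2 -> HIT, frames=[2,3] (faults so far: 5)
  step 8: ref 3 -> HIT, frames=[2,3] (faults so far: 5)
  step 9: ref 3 -> HIT, frames=[2,3] (faults so far: 5)
  step 10: ref 6 -> FAULT, evict 2, frames=[6,3] (faults so far: 6)
  step 11: ref 3 -> HIT, frames=[6,3] (faults so far: 6)
  step 12: ref 2 -> FAULT, evict 6, frames=[2,3] (faults so far: 7)
  LRU total faults: 7
--- Optimal ---
  step 0: ref 1 -> FAULT, frames=[1,-] (faults so far: 1)
  step 1: ref 1 -> HIT, frames=[1,-] (faults so far: 1)
  step 2: ref 2 -> FAULT, frames=[1,2] (faults so far: 2)
  step 3: ref 2 -> HIT, frames=[1,2] (faults so far: 2)
  step 4: ref 6 -> FAULT, evict 1, frames=[6,2] (faults so far: 3)
  step 5: ref 3 -> FAULT, evict 6, frames=[3,2] (faults so far: 4)
  step 6: ref 2 -> HIT, frames=[3,2] (faults so far: 4)
  step 7: ref 2 -> HIT, frames=[3,2] (faults so far: 4)
  step 8: ref 3 -> HIT, frames=[3,2] (faults so far: 4)
  step 9: ref 3 -> HIT, frames=[3,2] (faults so far: 4)
  step 10: ref 6 -> FAULT, evict 2, frames=[3,6] (faults so far: 5)
  step 11: ref 3 -> HIT, frames=[3,6] (faults so far: 5)
  step 12: ref 2 -> FAULT, evict 3, frames=[2,6] (faults so far: 6)
  Optimal total faults: 6

Answer: 8 7 6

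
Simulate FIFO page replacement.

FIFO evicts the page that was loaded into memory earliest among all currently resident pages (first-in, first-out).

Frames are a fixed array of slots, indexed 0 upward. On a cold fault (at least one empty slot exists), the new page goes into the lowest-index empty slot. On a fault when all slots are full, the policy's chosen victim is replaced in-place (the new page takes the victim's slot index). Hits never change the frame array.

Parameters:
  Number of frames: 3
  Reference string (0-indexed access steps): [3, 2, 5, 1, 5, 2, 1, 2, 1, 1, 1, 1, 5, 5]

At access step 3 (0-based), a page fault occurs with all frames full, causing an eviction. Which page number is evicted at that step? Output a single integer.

Step 0: ref 3 -> FAULT, frames=[3,-,-]
Step 1: ref 2 -> FAULT, frames=[3,2,-]
Step 2: ref 5 -> FAULT, frames=[3,2,5]
Step 3: ref 1 -> FAULT, evict 3, frames=[1,2,5]
At step 3: evicted page 3

Answer: 3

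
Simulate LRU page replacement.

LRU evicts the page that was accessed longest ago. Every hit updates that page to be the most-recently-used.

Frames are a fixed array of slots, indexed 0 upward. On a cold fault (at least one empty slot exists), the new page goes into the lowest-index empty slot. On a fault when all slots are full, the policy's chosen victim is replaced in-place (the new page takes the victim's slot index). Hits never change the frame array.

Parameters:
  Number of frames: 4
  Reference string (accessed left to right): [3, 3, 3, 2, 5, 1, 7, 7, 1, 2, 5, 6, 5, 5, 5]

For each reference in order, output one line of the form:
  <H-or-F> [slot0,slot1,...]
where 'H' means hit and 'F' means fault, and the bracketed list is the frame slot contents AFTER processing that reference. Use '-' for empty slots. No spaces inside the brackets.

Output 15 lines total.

F [3,-,-,-]
H [3,-,-,-]
H [3,-,-,-]
F [3,2,-,-]
F [3,2,5,-]
F [3,2,5,1]
F [7,2,5,1]
H [7,2,5,1]
H [7,2,5,1]
H [7,2,5,1]
H [7,2,5,1]
F [6,2,5,1]
H [6,2,5,1]
H [6,2,5,1]
H [6,2,5,1]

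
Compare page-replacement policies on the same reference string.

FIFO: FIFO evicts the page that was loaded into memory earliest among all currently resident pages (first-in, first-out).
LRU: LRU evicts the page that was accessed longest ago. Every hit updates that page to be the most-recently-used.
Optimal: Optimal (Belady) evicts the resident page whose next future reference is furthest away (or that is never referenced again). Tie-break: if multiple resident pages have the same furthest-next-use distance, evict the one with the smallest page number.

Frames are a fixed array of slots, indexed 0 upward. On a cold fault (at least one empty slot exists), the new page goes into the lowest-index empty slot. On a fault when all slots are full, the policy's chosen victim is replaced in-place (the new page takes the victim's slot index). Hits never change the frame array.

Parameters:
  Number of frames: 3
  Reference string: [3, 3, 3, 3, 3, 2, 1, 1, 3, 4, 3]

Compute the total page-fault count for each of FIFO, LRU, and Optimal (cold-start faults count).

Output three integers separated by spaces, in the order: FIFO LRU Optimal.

Answer: 5 4 4

Derivation:
--- FIFO ---
  step 0: ref 3 -> FAULT, frames=[3,-,-] (faults so far: 1)
  step 1: ref 3 -> HIT, frames=[3,-,-] (faults so far: 1)
  step 2: ref 3 -> HIT, frames=[3,-,-] (faults so far: 1)
  step 3: ref 3 -> HIT, frames=[3,-,-] (faults so far: 1)
  step 4: ref 3 -> HIT, frames=[3,-,-] (faults so far: 1)
  step 5: ref 2 -> FAULT, frames=[3,2,-] (faults so far: 2)
  step 6: ref 1 -> FAULT, frames=[3,2,1] (faults so far: 3)
  step 7: ref 1 -> HIT, frames=[3,2,1] (faults so far: 3)
  step 8: ref 3 -> HIT, frames=[3,2,1] (faults so far: 3)
  step 9: ref 4 -> FAULT, evict 3, frames=[4,2,1] (faults so far: 4)
  step 10: ref 3 -> FAULT, evict 2, frames=[4,3,1] (faults so far: 5)
  FIFO total faults: 5
--- LRU ---
  step 0: ref 3 -> FAULT, frames=[3,-,-] (faults so far: 1)
  step 1: ref 3 -> HIT, frames=[3,-,-] (faults so far: 1)
  step 2: ref 3 -> HIT, frames=[3,-,-] (faults so far: 1)
  step 3: ref 3 -> HIT, frames=[3,-,-] (faults so far: 1)
  step 4: ref 3 -> HIT, frames=[3,-,-] (faults so far: 1)
  step 5: ref 2 -> FAULT, frames=[3,2,-] (faults so far: 2)
  step 6: ref 1 -> FAULT, frames=[3,2,1] (faults so far: 3)
  step 7: ref 1 -> HIT, frames=[3,2,1] (faults so far: 3)
  step 8: ref 3 -> HIT, frames=[3,2,1] (faults so far: 3)
  step 9: ref 4 -> FAULT, evict 2, frames=[3,4,1] (faults so far: 4)
  step 10: ref 3 -> HIT, frames=[3,4,1] (faults so far: 4)
  LRU total faults: 4
--- Optimal ---
  step 0: ref 3 -> FAULT, frames=[3,-,-] (faults so far: 1)
  step 1: ref 3 -> HIT, frames=[3,-,-] (faults so far: 1)
  step 2: ref 3 -> HIT, frames=[3,-,-] (faults so far: 1)
  step 3: ref 3 -> HIT, frames=[3,-,-] (faults so far: 1)
  step 4: ref 3 -> HIT, frames=[3,-,-] (faults so far: 1)
  step 5: ref 2 -> FAULT, frames=[3,2,-] (faults so far: 2)
  step 6: ref 1 -> FAULT, frames=[3,2,1] (faults so far: 3)
  step 7: ref 1 -> HIT, frames=[3,2,1] (faults so far: 3)
  step 8: ref 3 -> HIT, frames=[3,2,1] (faults so far: 3)
  step 9: ref 4 -> FAULT, evict 1, frames=[3,2,4] (faults so far: 4)
  step 10: ref 3 -> HIT, frames=[3,2,4] (faults so far: 4)
  Optimal total faults: 4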